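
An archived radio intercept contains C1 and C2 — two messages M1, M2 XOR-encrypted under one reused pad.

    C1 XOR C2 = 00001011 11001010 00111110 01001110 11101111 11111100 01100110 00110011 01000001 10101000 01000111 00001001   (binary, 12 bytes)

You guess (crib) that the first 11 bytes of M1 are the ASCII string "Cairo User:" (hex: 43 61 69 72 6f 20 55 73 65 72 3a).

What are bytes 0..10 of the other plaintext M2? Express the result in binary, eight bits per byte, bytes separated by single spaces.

Since C1 ⊕ C2 = M1 ⊕ M2, XORing with the guessed M1 bytes yields the corresponding M2 bytes: M2 = (C1 ⊕ C2) ⊕ M1.
byte 0: 0b ⊕ 43 = 48
byte 1: ca ⊕ 61 = ab
byte 2: 3e ⊕ 69 = 57
byte 3: 4e ⊕ 72 = 3c
byte 4: ef ⊕ 6f = 80
byte 5: fc ⊕ 20 = dc
byte 6: 66 ⊕ 55 = 33
byte 7: 33 ⊕ 73 = 40
byte 8: 41 ⊕ 65 = 24
byte 9: a8 ⊕ 72 = da
byte 10: 47 ⊕ 3a = 7d

01001000 10101011 01010111 00111100 10000000 11011100 00110011 01000000 00100100 11011010 01111101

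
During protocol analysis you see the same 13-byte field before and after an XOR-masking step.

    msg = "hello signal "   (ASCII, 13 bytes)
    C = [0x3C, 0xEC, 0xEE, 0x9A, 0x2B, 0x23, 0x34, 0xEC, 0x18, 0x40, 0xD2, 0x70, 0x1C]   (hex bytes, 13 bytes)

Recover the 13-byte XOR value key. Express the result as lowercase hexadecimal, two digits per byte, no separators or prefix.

548982f6440347857f2eb31c3c

Since C = msg ⊕ key, XORing both sides with msg gives key = msg ⊕ C.
byte 0: 01101000 XOR 00111100 = 01010100
byte 1: 01100101 XOR 11101100 = 10001001
byte 2: 01101100 XOR 11101110 = 10000010
byte 3: 01101100 XOR 10011010 = 11110110
byte 4: 01101111 XOR 00101011 = 01000100
byte 5: 00100000 XOR 00100011 = 00000011
byte 6: 01110011 XOR 00110100 = 01000111
byte 7: 01101001 XOR 11101100 = 10000101
byte 8: 01100111 XOR 00011000 = 01111111
byte 9: 01101110 XOR 01000000 = 00101110
byte 10: 01100001 XOR 11010010 = 10110011
byte 11: 01101100 XOR 01110000 = 00011100
byte 12: 00100000 XOR 00011100 = 00111100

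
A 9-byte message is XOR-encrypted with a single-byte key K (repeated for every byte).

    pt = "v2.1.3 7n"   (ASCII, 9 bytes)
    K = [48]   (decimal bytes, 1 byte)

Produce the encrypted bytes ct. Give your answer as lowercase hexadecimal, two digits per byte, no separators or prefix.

46021e011e0310075e

The 1-byte key repeats, so the effective keystream is 30 30 30 30 30 30 30 30 30.
byte 0: 01110110 ^ 00110000 = 01000110
byte 1: 00110010 ^ 00110000 = 00000010
byte 2: 00101110 ^ 00110000 = 00011110
byte 3: 00110001 ^ 00110000 = 00000001
byte 4: 00101110 ^ 00110000 = 00011110
byte 5: 00110011 ^ 00110000 = 00000011
byte 6: 00100000 ^ 00110000 = 00010000
byte 7: 00110111 ^ 00110000 = 00000111
byte 8: 01101110 ^ 00110000 = 01011110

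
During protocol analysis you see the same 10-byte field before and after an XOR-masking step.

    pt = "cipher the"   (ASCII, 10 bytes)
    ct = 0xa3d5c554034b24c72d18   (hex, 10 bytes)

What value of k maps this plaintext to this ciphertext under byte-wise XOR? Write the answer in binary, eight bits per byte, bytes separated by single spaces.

Since ct = pt ⊕ k, XORing both sides with pt gives k = pt ⊕ ct.
 99 ^ 163 = 192
105 ^ 213 = 188
112 ^ 197 = 181
104 ^  84 =  60
101 ^   3 = 102
114 ^  75 =  57
 32 ^  36 =   4
116 ^ 199 = 179
104 ^  45 =  69
101 ^  24 = 125

11000000 10111100 10110101 00111100 01100110 00111001 00000100 10110011 01000101 01111101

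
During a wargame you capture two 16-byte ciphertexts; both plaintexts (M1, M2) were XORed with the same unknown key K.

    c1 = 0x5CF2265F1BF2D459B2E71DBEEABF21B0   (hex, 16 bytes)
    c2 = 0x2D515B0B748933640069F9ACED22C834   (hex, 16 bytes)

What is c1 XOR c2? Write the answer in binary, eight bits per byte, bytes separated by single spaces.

c1 ⊕ c2 = (M1 ⊕ K) ⊕ (M2 ⊕ K) = M1 ⊕ M2 — the shared key cancels under XOR.
 92 ⊕  45 = 113
242 ⊕  81 = 163
 38 ⊕  91 = 125
 95 ⊕  11 =  84
 27 ⊕ 116 = 111
242 ⊕ 137 = 123
212 ⊕  51 = 231
 89 ⊕ 100 =  61
178 ⊕   0 = 178
231 ⊕ 105 = 142
 29 ⊕ 249 = 228
190 ⊕ 172 =  18
234 ⊕ 237 =   7
191 ⊕  34 = 157
 33 ⊕ 200 = 233
176 ⊕  52 = 132

01110001 10100011 01111101 01010100 01101111 01111011 11100111 00111101 10110010 10001110 11100100 00010010 00000111 10011101 11101001 10000100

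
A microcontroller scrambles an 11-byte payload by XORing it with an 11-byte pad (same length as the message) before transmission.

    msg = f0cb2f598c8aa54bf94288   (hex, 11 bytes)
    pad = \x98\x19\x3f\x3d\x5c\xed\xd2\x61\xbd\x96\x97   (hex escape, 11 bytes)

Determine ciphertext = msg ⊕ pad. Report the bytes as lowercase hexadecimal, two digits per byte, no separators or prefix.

XOR is its own inverse, so applying the key byte-wise gives the result directly.
f0 XOR 98 = 68
cb XOR 19 = d2
2f XOR 3f = 10
59 XOR 3d = 64
8c XOR 5c = d0
8a XOR ed = 67
a5 XOR d2 = 77
4b XOR 61 = 2a
f9 XOR bd = 44
42 XOR 96 = d4
88 XOR 97 = 1f

68d21064d067772a44d41f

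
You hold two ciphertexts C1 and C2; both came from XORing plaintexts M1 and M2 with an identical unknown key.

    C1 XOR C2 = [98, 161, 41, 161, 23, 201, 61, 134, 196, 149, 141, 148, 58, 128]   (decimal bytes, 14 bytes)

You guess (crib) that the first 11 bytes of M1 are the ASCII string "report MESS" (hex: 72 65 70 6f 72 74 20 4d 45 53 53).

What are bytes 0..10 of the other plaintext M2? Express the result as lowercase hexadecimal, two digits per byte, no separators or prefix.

10c459ce65bd1dcb81c6de

Since C1 ⊕ C2 = M1 ⊕ M2, XORing with the guessed M1 bytes yields the corresponding M2 bytes: M2 = (C1 ⊕ C2) ⊕ M1.
01100010 xor 01110010 = 00010000
10100001 xor 01100101 = 11000100
00101001 xor 01110000 = 01011001
10100001 xor 01101111 = 11001110
00010111 xor 01110010 = 01100101
11001001 xor 01110100 = 10111101
00111101 xor 00100000 = 00011101
10000110 xor 01001101 = 11001011
11000100 xor 01000101 = 10000001
10010101 xor 01010011 = 11000110
10001101 xor 01010011 = 11011110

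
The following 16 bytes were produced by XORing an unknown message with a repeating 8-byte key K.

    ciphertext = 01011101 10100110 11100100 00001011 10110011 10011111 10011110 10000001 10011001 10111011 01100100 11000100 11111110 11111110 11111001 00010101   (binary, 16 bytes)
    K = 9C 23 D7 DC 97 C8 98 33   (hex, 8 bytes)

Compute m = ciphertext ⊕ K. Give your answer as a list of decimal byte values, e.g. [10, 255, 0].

The 8-byte key repeats, so the effective keystream is 9c 23 d7 dc 97 c8 98 33 9c 23 d7 dc 97 c8 98 33.
byte 0: 5d xor 9c = c1
byte 1: a6 xor 23 = 85
byte 2: e4 xor d7 = 33
byte 3: 0b xor dc = d7
byte 4: b3 xor 97 = 24
byte 5: 9f xor c8 = 57
byte 6: 9e xor 98 = 06
byte 7: 81 xor 33 = b2
byte 8: 99 xor 9c = 05
byte 9: bb xor 23 = 98
byte 10: 64 xor d7 = b3
byte 11: c4 xor dc = 18
byte 12: fe xor 97 = 69
byte 13: fe xor c8 = 36
byte 14: f9 xor 98 = 61
byte 15: 15 xor 33 = 26

[193, 133, 51, 215, 36, 87, 6, 178, 5, 152, 179, 24, 105, 54, 97, 38]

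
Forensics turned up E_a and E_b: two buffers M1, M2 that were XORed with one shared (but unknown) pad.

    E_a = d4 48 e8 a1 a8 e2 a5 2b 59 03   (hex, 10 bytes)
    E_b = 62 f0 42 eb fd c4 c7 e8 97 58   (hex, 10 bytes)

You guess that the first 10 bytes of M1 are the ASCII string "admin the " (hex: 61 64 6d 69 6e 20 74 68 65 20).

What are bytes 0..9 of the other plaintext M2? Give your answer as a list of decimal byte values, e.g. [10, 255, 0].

[215, 220, 199, 35, 59, 6, 22, 171, 171, 123]

First, E_a ⊕ E_b = (M1 ⊕ K) ⊕ (M2 ⊕ K) = M1 ⊕ M2, so the key drops out. Then M2 = (M1 ⊕ M2) ⊕ M1 over the first 10 bytes.
byte 0: (d4 xor 62) xor 61 = b6 xor 61 = d7
byte 1: (48 xor f0) xor 64 = b8 xor 64 = dc
byte 2: (e8 xor 42) xor 6d = aa xor 6d = c7
byte 3: (a1 xor eb) xor 69 = 4a xor 69 = 23
byte 4: (a8 xor fd) xor 6e = 55 xor 6e = 3b
byte 5: (e2 xor c4) xor 20 = 26 xor 20 = 06
byte 6: (a5 xor c7) xor 74 = 62 xor 74 = 16
byte 7: (2b xor e8) xor 68 = c3 xor 68 = ab
byte 8: (59 xor 97) xor 65 = ce xor 65 = ab
byte 9: (03 xor 58) xor 20 = 5b xor 20 = 7b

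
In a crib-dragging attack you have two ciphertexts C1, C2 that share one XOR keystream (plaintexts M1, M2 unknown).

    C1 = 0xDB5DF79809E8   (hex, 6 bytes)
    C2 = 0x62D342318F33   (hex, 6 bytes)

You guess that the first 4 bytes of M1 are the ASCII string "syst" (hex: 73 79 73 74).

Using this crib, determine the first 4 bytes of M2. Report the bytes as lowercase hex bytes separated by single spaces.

First, C1 ⊕ C2 = (M1 ⊕ K) ⊕ (M2 ⊕ K) = M1 ⊕ M2, so the key drops out. Then M2 = (M1 ⊕ M2) ⊕ M1 over the first 4 bytes.
byte 0: (db XOR 62) XOR 73 = b9 XOR 73 = ca
byte 1: (5d XOR d3) XOR 79 = 8e XOR 79 = f7
byte 2: (f7 XOR 42) XOR 73 = b5 XOR 73 = c6
byte 3: (98 XOR 31) XOR 74 = a9 XOR 74 = dd

ca f7 c6 dd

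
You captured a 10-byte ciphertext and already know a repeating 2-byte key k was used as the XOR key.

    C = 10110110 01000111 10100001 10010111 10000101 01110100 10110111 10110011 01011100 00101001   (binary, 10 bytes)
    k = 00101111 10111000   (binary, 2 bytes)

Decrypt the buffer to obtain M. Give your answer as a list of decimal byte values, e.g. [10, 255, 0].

[153, 255, 142, 47, 170, 204, 152, 11, 115, 145]

The 2-byte key repeats, so the effective keystream is 2f b8 2f b8 2f b8 2f b8 2f b8.
byte 0: 10110110 xor 00101111 = 10011001
byte 1: 01000111 xor 10111000 = 11111111
byte 2: 10100001 xor 00101111 = 10001110
byte 3: 10010111 xor 10111000 = 00101111
byte 4: 10000101 xor 00101111 = 10101010
byte 5: 01110100 xor 10111000 = 11001100
byte 6: 10110111 xor 00101111 = 10011000
byte 7: 10110011 xor 10111000 = 00001011
byte 8: 01011100 xor 00101111 = 01110011
byte 9: 00101001 xor 10111000 = 10010001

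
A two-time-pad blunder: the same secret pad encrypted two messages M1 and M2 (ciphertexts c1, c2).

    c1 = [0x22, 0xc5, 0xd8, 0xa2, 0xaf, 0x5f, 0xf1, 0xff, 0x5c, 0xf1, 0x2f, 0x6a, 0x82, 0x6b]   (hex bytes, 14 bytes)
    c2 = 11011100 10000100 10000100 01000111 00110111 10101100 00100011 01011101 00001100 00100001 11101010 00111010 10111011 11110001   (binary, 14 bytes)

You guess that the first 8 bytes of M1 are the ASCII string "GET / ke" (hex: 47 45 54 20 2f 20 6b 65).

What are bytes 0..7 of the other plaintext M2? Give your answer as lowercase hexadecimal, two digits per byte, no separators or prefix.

b90408c5b7d3b9c7

First, c1 ⊕ c2 = (M1 ⊕ K) ⊕ (M2 ⊕ K) = M1 ⊕ M2, so the key drops out. Then M2 = (M1 ⊕ M2) ⊕ M1 over the first 8 bytes.
byte 0: (22 XOR dc) XOR 47 = fe XOR 47 = b9
byte 1: (c5 XOR 84) XOR 45 = 41 XOR 45 = 04
byte 2: (d8 XOR 84) XOR 54 = 5c XOR 54 = 08
byte 3: (a2 XOR 47) XOR 20 = e5 XOR 20 = c5
byte 4: (af XOR 37) XOR 2f = 98 XOR 2f = b7
byte 5: (5f XOR ac) XOR 20 = f3 XOR 20 = d3
byte 6: (f1 XOR 23) XOR 6b = d2 XOR 6b = b9
byte 7: (ff XOR 5d) XOR 65 = a2 XOR 65 = c7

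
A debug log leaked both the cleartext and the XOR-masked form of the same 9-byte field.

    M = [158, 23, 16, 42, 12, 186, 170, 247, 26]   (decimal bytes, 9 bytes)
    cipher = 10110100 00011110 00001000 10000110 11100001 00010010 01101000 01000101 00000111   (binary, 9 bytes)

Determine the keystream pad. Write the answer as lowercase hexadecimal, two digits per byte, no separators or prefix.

2a0918aceda8c2b21d

Since cipher = M ⊕ pad, XORing both sides with M gives pad = M ⊕ cipher.
byte 0: 9e ^ b4 = 2a
byte 1: 17 ^ 1e = 09
byte 2: 10 ^ 08 = 18
byte 3: 2a ^ 86 = ac
byte 4: 0c ^ e1 = ed
byte 5: ba ^ 12 = a8
byte 6: aa ^ 68 = c2
byte 7: f7 ^ 45 = b2
byte 8: 1a ^ 07 = 1d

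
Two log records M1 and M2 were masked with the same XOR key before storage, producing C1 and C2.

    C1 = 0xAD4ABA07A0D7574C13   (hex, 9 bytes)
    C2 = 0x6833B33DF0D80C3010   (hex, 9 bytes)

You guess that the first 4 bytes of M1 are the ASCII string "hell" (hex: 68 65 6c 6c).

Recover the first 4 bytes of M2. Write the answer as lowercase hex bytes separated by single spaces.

First, C1 ⊕ C2 = (M1 ⊕ K) ⊕ (M2 ⊕ K) = M1 ⊕ M2, so the key drops out. Then M2 = (M1 ⊕ M2) ⊕ M1 over the first 4 bytes.
byte 0: (ad ⊕ 68) ⊕ 68 = c5 ⊕ 68 = ad
byte 1: (4a ⊕ 33) ⊕ 65 = 79 ⊕ 65 = 1c
byte 2: (ba ⊕ b3) ⊕ 6c = 09 ⊕ 6c = 65
byte 3: (07 ⊕ 3d) ⊕ 6c = 3a ⊕ 6c = 56

ad 1c 65 56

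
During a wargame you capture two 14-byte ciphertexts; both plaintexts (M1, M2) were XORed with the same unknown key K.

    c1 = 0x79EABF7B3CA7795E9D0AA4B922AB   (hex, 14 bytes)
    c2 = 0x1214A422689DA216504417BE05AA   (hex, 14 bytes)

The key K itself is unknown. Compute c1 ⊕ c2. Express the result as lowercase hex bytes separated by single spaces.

c1 ⊕ c2 = (M1 ⊕ K) ⊕ (M2 ⊕ K) = M1 ⊕ M2 — the shared key cancels under XOR.
79 ^ 12 = 6b
ea ^ 14 = fe
bf ^ a4 = 1b
7b ^ 22 = 59
3c ^ 68 = 54
a7 ^ 9d = 3a
79 ^ a2 = db
5e ^ 16 = 48
9d ^ 50 = cd
0a ^ 44 = 4e
a4 ^ 17 = b3
b9 ^ be = 07
22 ^ 05 = 27
ab ^ aa = 01

6b fe 1b 59 54 3a db 48 cd 4e b3 07 27 01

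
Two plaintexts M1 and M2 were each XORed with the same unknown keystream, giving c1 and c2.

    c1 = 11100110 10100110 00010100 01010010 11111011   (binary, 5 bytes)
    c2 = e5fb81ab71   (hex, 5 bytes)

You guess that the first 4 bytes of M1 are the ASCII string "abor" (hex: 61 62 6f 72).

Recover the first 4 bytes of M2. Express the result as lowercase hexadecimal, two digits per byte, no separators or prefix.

First, c1 ⊕ c2 = (M1 ⊕ K) ⊕ (M2 ⊕ K) = M1 ⊕ M2, so the key drops out. Then M2 = (M1 ⊕ M2) ⊕ M1 over the first 4 bytes.
byte 0: (e6 ^ e5) ^ 61 = 03 ^ 61 = 62
byte 1: (a6 ^ fb) ^ 62 = 5d ^ 62 = 3f
byte 2: (14 ^ 81) ^ 6f = 95 ^ 6f = fa
byte 3: (52 ^ ab) ^ 72 = f9 ^ 72 = 8b

623ffa8b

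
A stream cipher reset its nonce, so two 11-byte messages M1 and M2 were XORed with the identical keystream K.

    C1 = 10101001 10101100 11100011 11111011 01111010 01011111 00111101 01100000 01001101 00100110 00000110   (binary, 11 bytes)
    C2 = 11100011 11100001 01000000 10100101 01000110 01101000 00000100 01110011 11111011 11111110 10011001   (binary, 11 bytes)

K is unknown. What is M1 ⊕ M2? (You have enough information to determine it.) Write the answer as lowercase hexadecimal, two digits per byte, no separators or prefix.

4a4da35e3c373913b6d89f

C1 ⊕ C2 = (M1 ⊕ K) ⊕ (M2 ⊕ K) = M1 ⊕ M2 — the shared key cancels under XOR.
byte 0: 10101001 ^ 11100011 = 01001010
byte 1: 10101100 ^ 11100001 = 01001101
byte 2: 11100011 ^ 01000000 = 10100011
byte 3: 11111011 ^ 10100101 = 01011110
byte 4: 01111010 ^ 01000110 = 00111100
byte 5: 01011111 ^ 01101000 = 00110111
byte 6: 00111101 ^ 00000100 = 00111001
byte 7: 01100000 ^ 01110011 = 00010011
byte 8: 01001101 ^ 11111011 = 10110110
byte 9: 00100110 ^ 11111110 = 11011000
byte 10: 00000110 ^ 10011001 = 10011111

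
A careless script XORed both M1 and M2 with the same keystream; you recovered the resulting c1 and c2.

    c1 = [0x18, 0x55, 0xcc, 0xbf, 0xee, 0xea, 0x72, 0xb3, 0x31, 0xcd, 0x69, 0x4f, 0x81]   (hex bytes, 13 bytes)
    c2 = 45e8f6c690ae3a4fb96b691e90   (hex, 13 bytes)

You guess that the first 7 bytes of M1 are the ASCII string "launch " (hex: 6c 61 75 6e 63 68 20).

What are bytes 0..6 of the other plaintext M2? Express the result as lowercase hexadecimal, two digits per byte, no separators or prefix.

First, c1 ⊕ c2 = (M1 ⊕ K) ⊕ (M2 ⊕ K) = M1 ⊕ M2, so the key drops out. Then M2 = (M1 ⊕ M2) ⊕ M1 over the first 7 bytes.
byte 0: (18 XOR 45) XOR 6c = 5d XOR 6c = 31
byte 1: (55 XOR e8) XOR 61 = bd XOR 61 = dc
byte 2: (cc XOR f6) XOR 75 = 3a XOR 75 = 4f
byte 3: (bf XOR c6) XOR 6e = 79 XOR 6e = 17
byte 4: (ee XOR 90) XOR 63 = 7e XOR 63 = 1d
byte 5: (ea XOR ae) XOR 68 = 44 XOR 68 = 2c
byte 6: (72 XOR 3a) XOR 20 = 48 XOR 20 = 68

31dc4f171d2c68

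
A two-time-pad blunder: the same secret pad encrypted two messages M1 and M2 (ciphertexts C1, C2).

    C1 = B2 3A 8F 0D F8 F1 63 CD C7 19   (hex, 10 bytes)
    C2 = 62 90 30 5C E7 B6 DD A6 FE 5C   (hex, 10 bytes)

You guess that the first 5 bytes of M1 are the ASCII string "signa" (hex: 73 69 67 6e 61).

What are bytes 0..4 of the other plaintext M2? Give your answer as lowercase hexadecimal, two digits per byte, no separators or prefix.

a3c3d83f7e

First, C1 ⊕ C2 = (M1 ⊕ K) ⊕ (M2 ⊕ K) = M1 ⊕ M2, so the key drops out. Then M2 = (M1 ⊕ M2) ⊕ M1 over the first 5 bytes.
byte 0: (b2 XOR 62) XOR 73 = d0 XOR 73 = a3
byte 1: (3a XOR 90) XOR 69 = aa XOR 69 = c3
byte 2: (8f XOR 30) XOR 67 = bf XOR 67 = d8
byte 3: (0d XOR 5c) XOR 6e = 51 XOR 6e = 3f
byte 4: (f8 XOR e7) XOR 61 = 1f XOR 61 = 7e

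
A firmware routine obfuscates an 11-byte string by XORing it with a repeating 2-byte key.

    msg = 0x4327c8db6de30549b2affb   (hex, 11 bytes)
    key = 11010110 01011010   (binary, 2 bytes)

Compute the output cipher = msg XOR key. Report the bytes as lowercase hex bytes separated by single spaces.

The 2-byte key repeats, so the effective keystream is d6 5a d6 5a d6 5a d6 5a d6 5a d6.
byte 0: 43 XOR d6 = 95
byte 1: 27 XOR 5a = 7d
byte 2: c8 XOR d6 = 1e
byte 3: db XOR 5a = 81
byte 4: 6d XOR d6 = bb
byte 5: e3 XOR 5a = b9
byte 6: 05 XOR d6 = d3
byte 7: 49 XOR 5a = 13
byte 8: b2 XOR d6 = 64
byte 9: af XOR 5a = f5
byte 10: fb XOR d6 = 2d

95 7d 1e 81 bb b9 d3 13 64 f5 2d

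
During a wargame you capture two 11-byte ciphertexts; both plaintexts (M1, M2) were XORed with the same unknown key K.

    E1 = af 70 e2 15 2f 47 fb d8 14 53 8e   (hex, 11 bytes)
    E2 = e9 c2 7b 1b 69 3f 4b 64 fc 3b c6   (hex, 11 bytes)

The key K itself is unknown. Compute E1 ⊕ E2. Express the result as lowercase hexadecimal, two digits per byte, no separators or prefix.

E1 ⊕ E2 = (M1 ⊕ K) ⊕ (M2 ⊕ K) = M1 ⊕ M2 — the shared key cancels under XOR.
175 ^ 233 =  70
112 ^ 194 = 178
226 ^ 123 = 153
 21 ^  27 =  14
 47 ^ 105 =  70
 71 ^  63 = 120
251 ^  75 = 176
216 ^ 100 = 188
 20 ^ 252 = 232
 83 ^  59 = 104
142 ^ 198 =  72

46b2990e4678b0bce86848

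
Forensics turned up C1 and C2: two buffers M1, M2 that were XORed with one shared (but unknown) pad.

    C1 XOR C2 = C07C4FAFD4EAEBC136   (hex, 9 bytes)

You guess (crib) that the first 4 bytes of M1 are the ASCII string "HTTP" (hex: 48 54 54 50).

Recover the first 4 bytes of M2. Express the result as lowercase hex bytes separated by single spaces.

88 28 1b ff

Since C1 ⊕ C2 = M1 ⊕ M2, XORing with the guessed M1 bytes yields the corresponding M2 bytes: M2 = (C1 ⊕ C2) ⊕ M1.
c0 xor 48 = 88
7c xor 54 = 28
4f xor 54 = 1b
af xor 50 = ff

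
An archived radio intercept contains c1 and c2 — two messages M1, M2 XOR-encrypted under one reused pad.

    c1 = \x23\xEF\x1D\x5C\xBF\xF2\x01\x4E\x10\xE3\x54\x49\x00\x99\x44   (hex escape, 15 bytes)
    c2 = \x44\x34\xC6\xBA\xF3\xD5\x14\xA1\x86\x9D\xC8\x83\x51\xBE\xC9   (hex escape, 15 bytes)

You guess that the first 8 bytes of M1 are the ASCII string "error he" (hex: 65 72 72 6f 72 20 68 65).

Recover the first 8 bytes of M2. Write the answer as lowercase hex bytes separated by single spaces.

First, c1 ⊕ c2 = (M1 ⊕ K) ⊕ (M2 ⊕ K) = M1 ⊕ M2, so the key drops out. Then M2 = (M1 ⊕ M2) ⊕ M1 over the first 8 bytes.
byte 0: (23 XOR 44) XOR 65 = 67 XOR 65 = 02
byte 1: (ef XOR 34) XOR 72 = db XOR 72 = a9
byte 2: (1d XOR c6) XOR 72 = db XOR 72 = a9
byte 3: (5c XOR ba) XOR 6f = e6 XOR 6f = 89
byte 4: (bf XOR f3) XOR 72 = 4c XOR 72 = 3e
byte 5: (f2 XOR d5) XOR 20 = 27 XOR 20 = 07
byte 6: (01 XOR 14) XOR 68 = 15 XOR 68 = 7d
byte 7: (4e XOR a1) XOR 65 = ef XOR 65 = 8a

02 a9 a9 89 3e 07 7d 8a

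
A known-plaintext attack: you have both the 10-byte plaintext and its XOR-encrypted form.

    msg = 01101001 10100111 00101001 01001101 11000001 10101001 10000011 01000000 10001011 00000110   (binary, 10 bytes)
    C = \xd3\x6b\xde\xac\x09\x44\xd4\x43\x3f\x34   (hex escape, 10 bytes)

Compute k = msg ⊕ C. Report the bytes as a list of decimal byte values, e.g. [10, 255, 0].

[186, 204, 247, 225, 200, 237, 87, 3, 180, 50]

Since C = msg ⊕ k, XORing both sides with msg gives k = msg ⊕ C.
byte 0: 69 XOR d3 = ba
byte 1: a7 XOR 6b = cc
byte 2: 29 XOR de = f7
byte 3: 4d XOR ac = e1
byte 4: c1 XOR 09 = c8
byte 5: a9 XOR 44 = ed
byte 6: 83 XOR d4 = 57
byte 7: 40 XOR 43 = 03
byte 8: 8b XOR 3f = b4
byte 9: 06 XOR 34 = 32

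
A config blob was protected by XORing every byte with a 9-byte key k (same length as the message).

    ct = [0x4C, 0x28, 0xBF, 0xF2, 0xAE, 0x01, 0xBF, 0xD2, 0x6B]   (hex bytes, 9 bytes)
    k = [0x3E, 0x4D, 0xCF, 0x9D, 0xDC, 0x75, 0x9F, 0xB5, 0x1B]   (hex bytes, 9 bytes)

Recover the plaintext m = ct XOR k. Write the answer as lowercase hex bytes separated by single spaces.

72 65 70 6f 72 74 20 67 70

01001100 XOR 00111110 = 01110010
00101000 XOR 01001101 = 01100101
10111111 XOR 11001111 = 01110000
11110010 XOR 10011101 = 01101111
10101110 XOR 11011100 = 01110010
00000001 XOR 01110101 = 01110100
10111111 XOR 10011111 = 00100000
11010010 XOR 10110101 = 01100111
01101011 XOR 00011011 = 01110000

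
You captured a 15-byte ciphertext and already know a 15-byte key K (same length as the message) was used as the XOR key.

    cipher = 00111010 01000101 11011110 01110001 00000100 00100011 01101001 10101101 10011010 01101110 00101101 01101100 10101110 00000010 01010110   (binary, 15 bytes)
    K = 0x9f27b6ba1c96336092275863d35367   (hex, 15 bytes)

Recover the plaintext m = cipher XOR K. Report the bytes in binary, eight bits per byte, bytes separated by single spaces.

10100101 01100010 01101000 11001011 00011000 10110101 01011010 11001101 00001000 01001001 01110101 00001111 01111101 01010001 00110001

00111010 xor 10011111 = 10100101
01000101 xor 00100111 = 01100010
11011110 xor 10110110 = 01101000
01110001 xor 10111010 = 11001011
00000100 xor 00011100 = 00011000
00100011 xor 10010110 = 10110101
01101001 xor 00110011 = 01011010
10101101 xor 01100000 = 11001101
10011010 xor 10010010 = 00001000
01101110 xor 00100111 = 01001001
00101101 xor 01011000 = 01110101
01101100 xor 01100011 = 00001111
10101110 xor 11010011 = 01111101
00000010 xor 01010011 = 01010001
01010110 xor 01100111 = 00110001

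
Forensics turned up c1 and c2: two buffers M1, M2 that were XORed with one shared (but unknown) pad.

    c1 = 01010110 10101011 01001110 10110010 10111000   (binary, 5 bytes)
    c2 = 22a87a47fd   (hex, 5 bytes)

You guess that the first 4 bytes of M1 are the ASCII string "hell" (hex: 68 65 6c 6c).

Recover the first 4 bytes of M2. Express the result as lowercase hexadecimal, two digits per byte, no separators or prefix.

First, c1 ⊕ c2 = (M1 ⊕ K) ⊕ (M2 ⊕ K) = M1 ⊕ M2, so the key drops out. Then M2 = (M1 ⊕ M2) ⊕ M1 over the first 4 bytes.
byte 0: (56 ^ 22) ^ 68 = 74 ^ 68 = 1c
byte 1: (ab ^ a8) ^ 65 = 03 ^ 65 = 66
byte 2: (4e ^ 7a) ^ 6c = 34 ^ 6c = 58
byte 3: (b2 ^ 47) ^ 6c = f5 ^ 6c = 99

1c665899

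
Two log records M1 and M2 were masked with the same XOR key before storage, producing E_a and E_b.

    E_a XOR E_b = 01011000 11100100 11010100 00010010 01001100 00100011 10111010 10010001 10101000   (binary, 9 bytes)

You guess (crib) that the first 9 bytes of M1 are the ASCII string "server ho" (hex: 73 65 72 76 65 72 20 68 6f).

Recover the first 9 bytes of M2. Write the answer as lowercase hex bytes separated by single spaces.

2b 81 a6 64 29 51 9a f9 c7

Since E_a ⊕ E_b = M1 ⊕ M2, XORing with the guessed M1 bytes yields the corresponding M2 bytes: M2 = (E_a ⊕ E_b) ⊕ M1.
58 ⊕ 73 = 2b
e4 ⊕ 65 = 81
d4 ⊕ 72 = a6
12 ⊕ 76 = 64
4c ⊕ 65 = 29
23 ⊕ 72 = 51
ba ⊕ 20 = 9a
91 ⊕ 68 = f9
a8 ⊕ 6f = c7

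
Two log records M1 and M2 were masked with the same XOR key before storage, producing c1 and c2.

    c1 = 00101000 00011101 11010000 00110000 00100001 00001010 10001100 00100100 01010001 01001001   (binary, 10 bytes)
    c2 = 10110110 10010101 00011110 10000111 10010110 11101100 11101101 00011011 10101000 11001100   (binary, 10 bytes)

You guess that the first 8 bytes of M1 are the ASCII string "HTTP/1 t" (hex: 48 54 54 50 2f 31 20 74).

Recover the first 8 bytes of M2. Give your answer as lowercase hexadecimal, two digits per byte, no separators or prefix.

First, c1 ⊕ c2 = (M1 ⊕ K) ⊕ (M2 ⊕ K) = M1 ⊕ M2, so the key drops out. Then M2 = (M1 ⊕ M2) ⊕ M1 over the first 8 bytes.
byte 0: (28 XOR b6) XOR 48 = 9e XOR 48 = d6
byte 1: (1d XOR 95) XOR 54 = 88 XOR 54 = dc
byte 2: (d0 XOR 1e) XOR 54 = ce XOR 54 = 9a
byte 3: (30 XOR 87) XOR 50 = b7 XOR 50 = e7
byte 4: (21 XOR 96) XOR 2f = b7 XOR 2f = 98
byte 5: (0a XOR ec) XOR 31 = e6 XOR 31 = d7
byte 6: (8c XOR ed) XOR 20 = 61 XOR 20 = 41
byte 7: (24 XOR 1b) XOR 74 = 3f XOR 74 = 4b

d6dc9ae798d7414b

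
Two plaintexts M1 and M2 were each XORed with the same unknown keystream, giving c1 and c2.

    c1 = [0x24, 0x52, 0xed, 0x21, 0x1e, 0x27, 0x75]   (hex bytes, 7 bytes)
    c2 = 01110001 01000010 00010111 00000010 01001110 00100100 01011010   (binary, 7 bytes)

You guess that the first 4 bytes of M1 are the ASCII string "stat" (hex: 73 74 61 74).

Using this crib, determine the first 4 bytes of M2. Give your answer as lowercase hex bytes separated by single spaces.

First, c1 ⊕ c2 = (M1 ⊕ K) ⊕ (M2 ⊕ K) = M1 ⊕ M2, so the key drops out. Then M2 = (M1 ⊕ M2) ⊕ M1 over the first 4 bytes.
byte 0: (24 ^ 71) ^ 73 = 55 ^ 73 = 26
byte 1: (52 ^ 42) ^ 74 = 10 ^ 74 = 64
byte 2: (ed ^ 17) ^ 61 = fa ^ 61 = 9b
byte 3: (21 ^ 02) ^ 74 = 23 ^ 74 = 57

26 64 9b 57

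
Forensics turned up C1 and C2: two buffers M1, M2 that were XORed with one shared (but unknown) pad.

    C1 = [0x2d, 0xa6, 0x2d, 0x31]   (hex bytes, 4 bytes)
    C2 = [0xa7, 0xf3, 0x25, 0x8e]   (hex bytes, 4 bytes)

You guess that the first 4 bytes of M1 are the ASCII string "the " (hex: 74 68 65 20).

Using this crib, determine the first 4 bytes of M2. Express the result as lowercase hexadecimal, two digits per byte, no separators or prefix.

fe3d6d9f

First, C1 ⊕ C2 = (M1 ⊕ K) ⊕ (M2 ⊕ K) = M1 ⊕ M2, so the key drops out. Then M2 = (M1 ⊕ M2) ⊕ M1 over the first 4 bytes.
byte 0: (2d XOR a7) XOR 74 = 8a XOR 74 = fe
byte 1: (a6 XOR f3) XOR 68 = 55 XOR 68 = 3d
byte 2: (2d XOR 25) XOR 65 = 08 XOR 65 = 6d
byte 3: (31 XOR 8e) XOR 20 = bf XOR 20 = 9f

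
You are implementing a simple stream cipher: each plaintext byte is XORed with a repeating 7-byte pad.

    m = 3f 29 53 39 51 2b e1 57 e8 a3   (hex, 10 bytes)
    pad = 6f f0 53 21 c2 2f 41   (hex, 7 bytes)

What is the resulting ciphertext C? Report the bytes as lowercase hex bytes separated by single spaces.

The 7-byte key repeats, so the effective keystream is 6f f0 53 21 c2 2f 41 6f f0 53.
byte 0:  63 ⊕ 111 =  80
byte 1:  41 ⊕ 240 = 217
byte 2:  83 ⊕  83 =   0
byte 3:  57 ⊕  33 =  24
byte 4:  81 ⊕ 194 = 147
byte 5:  43 ⊕  47 =   4
byte 6: 225 ⊕  65 = 160
byte 7:  87 ⊕ 111 =  56
byte 8: 232 ⊕ 240 =  24
byte 9: 163 ⊕  83 = 240

50 d9 00 18 93 04 a0 38 18 f0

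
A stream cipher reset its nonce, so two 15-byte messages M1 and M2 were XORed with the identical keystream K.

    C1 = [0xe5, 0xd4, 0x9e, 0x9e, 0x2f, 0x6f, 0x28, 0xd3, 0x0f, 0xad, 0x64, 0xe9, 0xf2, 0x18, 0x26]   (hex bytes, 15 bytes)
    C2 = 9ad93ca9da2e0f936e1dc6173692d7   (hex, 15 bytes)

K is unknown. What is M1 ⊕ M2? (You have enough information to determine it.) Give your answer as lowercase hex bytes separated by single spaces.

7f 0d a2 37 f5 41 27 40 61 b0 a2 fe c4 8a f1

C1 ⊕ C2 = (M1 ⊕ K) ⊕ (M2 ⊕ K) = M1 ⊕ M2 — the shared key cancels under XOR.
e5 ^ 9a = 7f
d4 ^ d9 = 0d
9e ^ 3c = a2
9e ^ a9 = 37
2f ^ da = f5
6f ^ 2e = 41
28 ^ 0f = 27
d3 ^ 93 = 40
0f ^ 6e = 61
ad ^ 1d = b0
64 ^ c6 = a2
e9 ^ 17 = fe
f2 ^ 36 = c4
18 ^ 92 = 8a
26 ^ d7 = f1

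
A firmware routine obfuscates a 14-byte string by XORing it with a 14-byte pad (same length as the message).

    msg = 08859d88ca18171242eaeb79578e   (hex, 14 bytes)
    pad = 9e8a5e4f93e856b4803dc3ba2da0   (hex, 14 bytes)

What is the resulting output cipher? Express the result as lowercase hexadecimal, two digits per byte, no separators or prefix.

XOR is its own inverse, so applying the key byte-wise gives the result directly.
byte 0: 08 XOR 9e = 96
byte 1: 85 XOR 8a = 0f
byte 2: 9d XOR 5e = c3
byte 3: 88 XOR 4f = c7
byte 4: ca XOR 93 = 59
byte 5: 18 XOR e8 = f0
byte 6: 17 XOR 56 = 41
byte 7: 12 XOR b4 = a6
byte 8: 42 XOR 80 = c2
byte 9: ea XOR 3d = d7
byte 10: eb XOR c3 = 28
byte 11: 79 XOR ba = c3
byte 12: 57 XOR 2d = 7a
byte 13: 8e XOR a0 = 2e

960fc3c759f041a6c2d728c37a2e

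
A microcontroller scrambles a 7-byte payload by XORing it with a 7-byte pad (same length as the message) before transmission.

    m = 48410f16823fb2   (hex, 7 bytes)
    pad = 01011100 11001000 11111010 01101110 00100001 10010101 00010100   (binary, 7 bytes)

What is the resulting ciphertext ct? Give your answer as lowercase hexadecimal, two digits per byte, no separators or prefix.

XOR is its own inverse, so applying the key byte-wise gives the result directly.
48 ⊕ 5c = 14
41 ⊕ c8 = 89
0f ⊕ fa = f5
16 ⊕ 6e = 78
82 ⊕ 21 = a3
3f ⊕ 95 = aa
b2 ⊕ 14 = a6

1489f578a3aaa6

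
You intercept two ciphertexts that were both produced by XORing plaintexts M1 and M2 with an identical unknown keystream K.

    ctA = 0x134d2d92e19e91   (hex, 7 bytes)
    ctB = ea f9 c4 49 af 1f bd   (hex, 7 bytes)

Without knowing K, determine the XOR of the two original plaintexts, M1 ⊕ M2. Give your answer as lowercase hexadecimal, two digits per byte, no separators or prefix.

f9b4e9db4e812c

ctA ⊕ ctB = (M1 ⊕ K) ⊕ (M2 ⊕ K) = M1 ⊕ M2 — the shared key cancels under XOR.
byte 0: 13 xor ea = f9
byte 1: 4d xor f9 = b4
byte 2: 2d xor c4 = e9
byte 3: 92 xor 49 = db
byte 4: e1 xor af = 4e
byte 5: 9e xor 1f = 81
byte 6: 91 xor bd = 2c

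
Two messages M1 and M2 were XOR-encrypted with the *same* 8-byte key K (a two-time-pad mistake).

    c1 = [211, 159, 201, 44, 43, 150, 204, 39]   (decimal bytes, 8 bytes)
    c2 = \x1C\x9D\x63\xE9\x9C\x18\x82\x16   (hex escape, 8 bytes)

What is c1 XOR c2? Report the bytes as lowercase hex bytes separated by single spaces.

c1 ⊕ c2 = (M1 ⊕ K) ⊕ (M2 ⊕ K) = M1 ⊕ M2 — the shared key cancels under XOR.
11010011 ^ 00011100 = 11001111
10011111 ^ 10011101 = 00000010
11001001 ^ 01100011 = 10101010
00101100 ^ 11101001 = 11000101
00101011 ^ 10011100 = 10110111
10010110 ^ 00011000 = 10001110
11001100 ^ 10000010 = 01001110
00100111 ^ 00010110 = 00110001

cf 02 aa c5 b7 8e 4e 31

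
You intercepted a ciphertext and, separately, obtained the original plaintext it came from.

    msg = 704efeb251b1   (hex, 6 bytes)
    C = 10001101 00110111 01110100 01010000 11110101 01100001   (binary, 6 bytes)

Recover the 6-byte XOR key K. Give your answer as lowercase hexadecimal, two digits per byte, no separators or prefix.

Since C = msg ⊕ K, XORing both sides with msg gives K = msg ⊕ C.
byte 0: 70 ^ 8d = fd
byte 1: 4e ^ 37 = 79
byte 2: fe ^ 74 = 8a
byte 3: b2 ^ 50 = e2
byte 4: 51 ^ f5 = a4
byte 5: b1 ^ 61 = d0

fd798ae2a4d0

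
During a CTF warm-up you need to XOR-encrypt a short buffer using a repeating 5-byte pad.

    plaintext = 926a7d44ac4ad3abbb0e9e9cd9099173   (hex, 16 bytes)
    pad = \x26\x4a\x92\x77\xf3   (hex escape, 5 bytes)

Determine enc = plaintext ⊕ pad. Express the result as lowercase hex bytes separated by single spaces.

b4 20 ef 33 5f 6c 99 39 cc fd b8 d6 4b 7e 62 55

The 5-byte key repeats, so the effective keystream is 26 4a 92 77 f3 26 4a 92 77 f3 26 4a 92 77 f3 26.
byte 0: 146 XOR  38 = 180
byte 1: 106 XOR  74 =  32
byte 2: 125 XOR 146 = 239
byte 3:  68 XOR 119 =  51
byte 4: 172 XOR 243 =  95
byte 5:  74 XOR  38 = 108
byte 6: 211 XOR  74 = 153
byte 7: 171 XOR 146 =  57
byte 8: 187 XOR 119 = 204
byte 9:  14 XOR 243 = 253
byte 10: 158 XOR  38 = 184
byte 11: 156 XOR  74 = 214
byte 12: 217 XOR 146 =  75
byte 13:   9 XOR 119 = 126
byte 14: 145 XOR 243 =  98
byte 15: 115 XOR  38 =  85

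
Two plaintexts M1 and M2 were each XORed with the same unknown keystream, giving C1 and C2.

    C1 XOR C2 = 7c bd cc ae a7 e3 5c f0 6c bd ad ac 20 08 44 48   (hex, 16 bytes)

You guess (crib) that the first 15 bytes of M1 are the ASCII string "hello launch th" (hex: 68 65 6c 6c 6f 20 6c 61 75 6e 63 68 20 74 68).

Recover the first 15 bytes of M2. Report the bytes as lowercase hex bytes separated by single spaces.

Since C1 ⊕ C2 = M1 ⊕ M2, XORing with the guessed M1 bytes yields the corresponding M2 bytes: M2 = (C1 ⊕ C2) ⊕ M1.
byte 0: 7c ^ 68 = 14
byte 1: bd ^ 65 = d8
byte 2: cc ^ 6c = a0
byte 3: ae ^ 6c = c2
byte 4: a7 ^ 6f = c8
byte 5: e3 ^ 20 = c3
byte 6: 5c ^ 6c = 30
byte 7: f0 ^ 61 = 91
byte 8: 6c ^ 75 = 19
byte 9: bd ^ 6e = d3
byte 10: ad ^ 63 = ce
byte 11: ac ^ 68 = c4
byte 12: 20 ^ 20 = 00
byte 13: 08 ^ 74 = 7c
byte 14: 44 ^ 68 = 2c

14 d8 a0 c2 c8 c3 30 91 19 d3 ce c4 00 7c 2c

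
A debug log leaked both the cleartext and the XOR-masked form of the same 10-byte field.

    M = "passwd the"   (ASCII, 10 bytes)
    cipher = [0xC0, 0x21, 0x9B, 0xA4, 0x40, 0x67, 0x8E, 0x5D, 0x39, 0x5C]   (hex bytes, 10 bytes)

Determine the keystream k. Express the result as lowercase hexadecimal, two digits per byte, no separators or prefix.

Since cipher = M ⊕ k, XORing both sides with M gives k = M ⊕ cipher.
byte 0: 70 xor c0 = b0
byte 1: 61 xor 21 = 40
byte 2: 73 xor 9b = e8
byte 3: 73 xor a4 = d7
byte 4: 77 xor 40 = 37
byte 5: 64 xor 67 = 03
byte 6: 20 xor 8e = ae
byte 7: 74 xor 5d = 29
byte 8: 68 xor 39 = 51
byte 9: 65 xor 5c = 39

b040e8d73703ae295139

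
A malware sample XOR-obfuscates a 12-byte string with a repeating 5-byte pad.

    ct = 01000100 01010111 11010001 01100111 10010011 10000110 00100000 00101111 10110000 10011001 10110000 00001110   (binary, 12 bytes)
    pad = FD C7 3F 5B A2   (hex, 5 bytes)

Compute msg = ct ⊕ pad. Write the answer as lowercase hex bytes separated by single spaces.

The 5-byte key repeats, so the effective keystream is fd c7 3f 5b a2 fd c7 3f 5b a2 fd c7.
byte 0: 44 ^ fd = b9
byte 1: 57 ^ c7 = 90
byte 2: d1 ^ 3f = ee
byte 3: 67 ^ 5b = 3c
byte 4: 93 ^ a2 = 31
byte 5: 86 ^ fd = 7b
byte 6: 20 ^ c7 = e7
byte 7: 2f ^ 3f = 10
byte 8: b0 ^ 5b = eb
byte 9: 99 ^ a2 = 3b
byte 10: b0 ^ fd = 4d
byte 11: 0e ^ c7 = c9

b9 90 ee 3c 31 7b e7 10 eb 3b 4d c9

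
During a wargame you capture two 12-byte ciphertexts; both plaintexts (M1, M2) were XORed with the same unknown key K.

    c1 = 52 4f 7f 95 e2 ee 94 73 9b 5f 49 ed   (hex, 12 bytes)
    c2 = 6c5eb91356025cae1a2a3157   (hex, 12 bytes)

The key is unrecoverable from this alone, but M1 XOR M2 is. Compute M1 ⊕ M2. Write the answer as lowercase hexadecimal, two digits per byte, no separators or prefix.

c1 ⊕ c2 = (M1 ⊕ K) ⊕ (M2 ⊕ K) = M1 ⊕ M2 — the shared key cancels under XOR.
byte 0: 01010010 ^ 01101100 = 00111110
byte 1: 01001111 ^ 01011110 = 00010001
byte 2: 01111111 ^ 10111001 = 11000110
byte 3: 10010101 ^ 00010011 = 10000110
byte 4: 11100010 ^ 01010110 = 10110100
byte 5: 11101110 ^ 00000010 = 11101100
byte 6: 10010100 ^ 01011100 = 11001000
byte 7: 01110011 ^ 10101110 = 11011101
byte 8: 10011011 ^ 00011010 = 10000001
byte 9: 01011111 ^ 00101010 = 01110101
byte 10: 01001001 ^ 00110001 = 01111000
byte 11: 11101101 ^ 01010111 = 10111010

3e11c686b4ecc8dd817578ba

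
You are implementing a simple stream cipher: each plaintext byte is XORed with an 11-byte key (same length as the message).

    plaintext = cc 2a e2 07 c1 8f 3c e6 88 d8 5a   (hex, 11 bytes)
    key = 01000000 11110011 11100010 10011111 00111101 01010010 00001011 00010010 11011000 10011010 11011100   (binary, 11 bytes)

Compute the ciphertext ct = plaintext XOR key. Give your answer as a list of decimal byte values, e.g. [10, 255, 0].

cc ⊕ 40 = 8c
2a ⊕ f3 = d9
e2 ⊕ e2 = 00
07 ⊕ 9f = 98
c1 ⊕ 3d = fc
8f ⊕ 52 = dd
3c ⊕ 0b = 37
e6 ⊕ 12 = f4
88 ⊕ d8 = 50
d8 ⊕ 9a = 42
5a ⊕ dc = 86

[140, 217, 0, 152, 252, 221, 55, 244, 80, 66, 134]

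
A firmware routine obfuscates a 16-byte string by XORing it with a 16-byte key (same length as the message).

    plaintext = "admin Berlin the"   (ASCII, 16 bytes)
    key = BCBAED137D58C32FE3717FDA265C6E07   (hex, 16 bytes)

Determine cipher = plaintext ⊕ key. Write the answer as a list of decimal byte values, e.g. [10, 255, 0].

[221, 222, 128, 122, 19, 120, 129, 74, 145, 29, 22, 180, 6, 40, 6, 98]

XOR is its own inverse, so applying the key byte-wise gives the result directly.
 97 xor 188 = 221
100 xor 186 = 222
109 xor 237 = 128
105 xor  19 = 122
110 xor 125 =  19
 32 xor  88 = 120
 66 xor 195 = 129
101 xor  47 =  74
114 xor 227 = 145
108 xor 113 =  29
105 xor 127 =  22
110 xor 218 = 180
 32 xor  38 =   6
116 xor  92 =  40
104 xor 110 =   6
101 xor   7 =  98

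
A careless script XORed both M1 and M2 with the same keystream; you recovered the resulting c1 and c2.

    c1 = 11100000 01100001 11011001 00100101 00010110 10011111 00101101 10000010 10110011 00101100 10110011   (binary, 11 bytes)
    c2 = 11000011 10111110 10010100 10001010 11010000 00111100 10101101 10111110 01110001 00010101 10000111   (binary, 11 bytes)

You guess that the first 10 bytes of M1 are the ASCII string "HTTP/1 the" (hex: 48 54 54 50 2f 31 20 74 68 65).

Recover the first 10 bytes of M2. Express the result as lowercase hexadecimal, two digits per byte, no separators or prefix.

6b8b19ffe992a048aa5c

First, c1 ⊕ c2 = (M1 ⊕ K) ⊕ (M2 ⊕ K) = M1 ⊕ M2, so the key drops out. Then M2 = (M1 ⊕ M2) ⊕ M1 over the first 10 bytes.
byte 0: (e0 ^ c3) ^ 48 = 23 ^ 48 = 6b
byte 1: (61 ^ be) ^ 54 = df ^ 54 = 8b
byte 2: (d9 ^ 94) ^ 54 = 4d ^ 54 = 19
byte 3: (25 ^ 8a) ^ 50 = af ^ 50 = ff
byte 4: (16 ^ d0) ^ 2f = c6 ^ 2f = e9
byte 5: (9f ^ 3c) ^ 31 = a3 ^ 31 = 92
byte 6: (2d ^ ad) ^ 20 = 80 ^ 20 = a0
byte 7: (82 ^ be) ^ 74 = 3c ^ 74 = 48
byte 8: (b3 ^ 71) ^ 68 = c2 ^ 68 = aa
byte 9: (2c ^ 15) ^ 65 = 39 ^ 65 = 5c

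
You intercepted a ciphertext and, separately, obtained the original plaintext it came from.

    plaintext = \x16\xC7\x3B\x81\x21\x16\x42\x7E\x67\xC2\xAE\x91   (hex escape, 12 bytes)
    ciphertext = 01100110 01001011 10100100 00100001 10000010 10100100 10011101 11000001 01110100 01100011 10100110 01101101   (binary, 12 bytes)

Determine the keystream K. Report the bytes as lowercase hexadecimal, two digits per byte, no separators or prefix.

708c9fa0a3b2dfbf13a108fc

Since ciphertext = plaintext ⊕ K, XORing both sides with plaintext gives K = plaintext ⊕ ciphertext.
00010110 xor 01100110 = 01110000
11000111 xor 01001011 = 10001100
00111011 xor 10100100 = 10011111
10000001 xor 00100001 = 10100000
00100001 xor 10000010 = 10100011
00010110 xor 10100100 = 10110010
01000010 xor 10011101 = 11011111
01111110 xor 11000001 = 10111111
01100111 xor 01110100 = 00010011
11000010 xor 01100011 = 10100001
10101110 xor 10100110 = 00001000
10010001 xor 01101101 = 11111100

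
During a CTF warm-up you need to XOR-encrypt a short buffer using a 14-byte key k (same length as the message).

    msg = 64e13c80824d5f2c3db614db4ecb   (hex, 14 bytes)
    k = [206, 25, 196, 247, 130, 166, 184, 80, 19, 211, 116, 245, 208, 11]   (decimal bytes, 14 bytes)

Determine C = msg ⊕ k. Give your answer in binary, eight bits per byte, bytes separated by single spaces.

10101010 11111000 11111000 01110111 00000000 11101011 11100111 01111100 00101110 01100101 01100000 00101110 10011110 11000000

byte 0: 100 xor 206 = 170
byte 1: 225 xor  25 = 248
byte 2:  60 xor 196 = 248
byte 3: 128 xor 247 = 119
byte 4: 130 xor 130 =   0
byte 5:  77 xor 166 = 235
byte 6:  95 xor 184 = 231
byte 7:  44 xor  80 = 124
byte 8:  61 xor  19 =  46
byte 9: 182 xor 211 = 101
byte 10:  20 xor 116 =  96
byte 11: 219 xor 245 =  46
byte 12:  78 xor 208 = 158
byte 13: 203 xor  11 = 192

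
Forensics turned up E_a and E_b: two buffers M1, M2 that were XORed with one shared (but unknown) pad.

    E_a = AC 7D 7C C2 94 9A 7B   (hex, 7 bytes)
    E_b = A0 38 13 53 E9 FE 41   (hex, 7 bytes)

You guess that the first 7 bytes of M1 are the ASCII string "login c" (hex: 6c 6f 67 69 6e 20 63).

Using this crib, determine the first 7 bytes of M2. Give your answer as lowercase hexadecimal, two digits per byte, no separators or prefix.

602a08f8134459

First, E_a ⊕ E_b = (M1 ⊕ K) ⊕ (M2 ⊕ K) = M1 ⊕ M2, so the key drops out. Then M2 = (M1 ⊕ M2) ⊕ M1 over the first 7 bytes.
byte 0: (ac ^ a0) ^ 6c = 0c ^ 6c = 60
byte 1: (7d ^ 38) ^ 6f = 45 ^ 6f = 2a
byte 2: (7c ^ 13) ^ 67 = 6f ^ 67 = 08
byte 3: (c2 ^ 53) ^ 69 = 91 ^ 69 = f8
byte 4: (94 ^ e9) ^ 6e = 7d ^ 6e = 13
byte 5: (9a ^ fe) ^ 20 = 64 ^ 20 = 44
byte 6: (7b ^ 41) ^ 63 = 3a ^ 63 = 59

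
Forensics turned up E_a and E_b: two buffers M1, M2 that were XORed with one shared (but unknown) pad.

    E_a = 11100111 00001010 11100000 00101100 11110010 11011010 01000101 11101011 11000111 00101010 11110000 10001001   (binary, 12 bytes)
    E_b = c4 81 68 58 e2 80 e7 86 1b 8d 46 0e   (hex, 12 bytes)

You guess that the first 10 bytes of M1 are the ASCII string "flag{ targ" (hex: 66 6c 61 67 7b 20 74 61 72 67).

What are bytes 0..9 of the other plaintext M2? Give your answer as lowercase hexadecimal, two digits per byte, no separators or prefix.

45e7e9136b7ad60caec0

First, E_a ⊕ E_b = (M1 ⊕ K) ⊕ (M2 ⊕ K) = M1 ⊕ M2, so the key drops out. Then M2 = (M1 ⊕ M2) ⊕ M1 over the first 10 bytes.
byte 0: (e7 ⊕ c4) ⊕ 66 = 23 ⊕ 66 = 45
byte 1: (0a ⊕ 81) ⊕ 6c = 8b ⊕ 6c = e7
byte 2: (e0 ⊕ 68) ⊕ 61 = 88 ⊕ 61 = e9
byte 3: (2c ⊕ 58) ⊕ 67 = 74 ⊕ 67 = 13
byte 4: (f2 ⊕ e2) ⊕ 7b = 10 ⊕ 7b = 6b
byte 5: (da ⊕ 80) ⊕ 20 = 5a ⊕ 20 = 7a
byte 6: (45 ⊕ e7) ⊕ 74 = a2 ⊕ 74 = d6
byte 7: (eb ⊕ 86) ⊕ 61 = 6d ⊕ 61 = 0c
byte 8: (c7 ⊕ 1b) ⊕ 72 = dc ⊕ 72 = ae
byte 9: (2a ⊕ 8d) ⊕ 67 = a7 ⊕ 67 = c0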